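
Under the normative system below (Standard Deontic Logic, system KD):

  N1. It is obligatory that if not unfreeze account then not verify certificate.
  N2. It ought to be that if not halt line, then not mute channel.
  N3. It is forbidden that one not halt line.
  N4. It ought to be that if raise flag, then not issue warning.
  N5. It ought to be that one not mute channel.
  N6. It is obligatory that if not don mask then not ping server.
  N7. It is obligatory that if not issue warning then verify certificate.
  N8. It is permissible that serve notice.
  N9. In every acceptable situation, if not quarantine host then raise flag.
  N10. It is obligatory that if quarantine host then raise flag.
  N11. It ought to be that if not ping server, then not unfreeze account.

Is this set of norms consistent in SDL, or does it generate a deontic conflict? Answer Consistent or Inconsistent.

Consistent

Premise 2 is O(¬halt_line → ¬mute_channel); even if O(¬mute_channel) held, inferring O(¬halt_line) would be affirming the consequent — invalid.
So O(¬halt_line) is not derivable, and the apparent clash with O(halt_line) does not arise.
A world satisfying every obligation exists (e.g. don_mask=true, halt_line=true, issue_warning=false, mute_channel=false, ping_server=true, quarantine_host=false, raise_flag=true, serve_notice=false, unfreeze_account=true, verify_certificate=true); no atom is both obligatory and forbidden, so the set is consistent.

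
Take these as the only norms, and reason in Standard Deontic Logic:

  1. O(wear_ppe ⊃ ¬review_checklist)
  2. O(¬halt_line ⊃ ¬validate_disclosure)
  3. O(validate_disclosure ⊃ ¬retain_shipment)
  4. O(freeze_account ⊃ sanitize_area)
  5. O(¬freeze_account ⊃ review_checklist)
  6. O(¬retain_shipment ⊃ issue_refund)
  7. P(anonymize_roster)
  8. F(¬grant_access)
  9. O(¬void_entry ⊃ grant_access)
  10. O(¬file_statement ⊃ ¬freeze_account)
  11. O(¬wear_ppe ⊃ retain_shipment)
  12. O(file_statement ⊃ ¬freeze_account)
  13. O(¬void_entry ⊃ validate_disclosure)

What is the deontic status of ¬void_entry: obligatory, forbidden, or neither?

Forbidden

Premises 10 and 12 are O(¬file_statement ⊃ ¬freeze_account) and O(file_statement ⊃ ¬freeze_account); every ideal world satisfies ¬file_statement or file_statement, so in either case ¬freeze_account holds — hence O(¬freeze_account).
From O(¬freeze_account) and premise 5, O(¬freeze_account ⊃ review_checklist), we obtain O(review_checklist).
Premise 1, O(wear_ppe ⊃ ¬review_checklist), contraposes to O(review_checklist ⊃ ¬wear_ppe); with O(review_checklist) we get O(¬wear_ppe).
Applying K to premise 11 (O(¬wear_ppe ⊃ retain_shipment)) and O(¬wear_ppe) yields O(retain_shipment).
The contrapositive of premise 3 (O(validate_disclosure ⊃ ¬retain_shipment)) is O(retain_shipment ⊃ ¬validate_disclosure), and O(retain_shipment) is already established, so O(¬validate_disclosure).
The contrapositive of premise 13 (O(¬void_entry ⊃ validate_disclosure)) is O(¬validate_disclosure ⊃ void_entry), and O(¬validate_disclosure) is already established, so O(void_entry).
Premises 2, 4, 6, 7, 8, 9 do not contribute to this derivation.
Thus O(void_entry), which is F(¬void_entry): ¬void_entry is forbidden.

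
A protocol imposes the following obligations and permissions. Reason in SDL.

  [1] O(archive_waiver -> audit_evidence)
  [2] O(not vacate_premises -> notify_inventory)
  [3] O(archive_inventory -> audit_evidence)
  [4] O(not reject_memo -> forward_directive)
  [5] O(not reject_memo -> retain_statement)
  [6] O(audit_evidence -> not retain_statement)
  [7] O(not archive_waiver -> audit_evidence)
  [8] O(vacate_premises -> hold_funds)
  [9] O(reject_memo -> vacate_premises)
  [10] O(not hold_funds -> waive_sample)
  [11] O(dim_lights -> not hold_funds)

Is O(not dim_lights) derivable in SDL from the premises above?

Yes

Premises 7 and 1 are O(not archive_waiver -> audit_evidence) and O(archive_waiver -> audit_evidence); every ideal world satisfies not archive_waiver or archive_waiver, so in either case audit_evidence holds — hence O(audit_evidence).
Applying K to premise 6 (O(audit_evidence -> not retain_statement)) and O(audit_evidence) yields O(not retain_statement).
The contrapositive of premise 5 (O(not reject_memo -> retain_statement)) is O(not retain_statement -> reject_memo), and O(not retain_statement) is already established, so O(reject_memo).
Applying K to premise 9 (O(reject_memo -> vacate_premises)) and O(reject_memo) yields O(vacate_premises).
From O(vacate_premises) and premise 8, O(vacate_premises -> hold_funds), we obtain O(hold_funds).
The contrapositive of premise 11 (O(dim_lights -> not hold_funds)) is O(hold_funds -> not dim_lights), and O(hold_funds) is already established, so O(not dim_lights).
Premises 2, 3, 4, 10 do not contribute to this derivation.
So O(not dim_lights) follows.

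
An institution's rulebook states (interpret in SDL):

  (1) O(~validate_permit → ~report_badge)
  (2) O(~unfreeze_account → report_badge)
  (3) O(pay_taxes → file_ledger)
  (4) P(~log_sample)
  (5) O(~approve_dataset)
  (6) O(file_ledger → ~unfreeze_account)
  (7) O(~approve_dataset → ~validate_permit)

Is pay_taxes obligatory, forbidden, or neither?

Premise 5 gives O(~approve_dataset).
From O(~approve_dataset) and premise 7, O(~approve_dataset → ~validate_permit), we obtain O(~validate_permit).
With premise 1, O(~validate_permit → ~report_badge), the K-axiom yields O(~report_badge).
The contrapositive of premise 2 (O(~unfreeze_account → report_badge)) is O(~report_badge → unfreeze_account), and O(~report_badge) is already established, so O(unfreeze_account).
Premise 6, O(file_ledger → ~unfreeze_account), contraposes to O(unfreeze_account → ~file_ledger); with O(unfreeze_account) we get O(~file_ledger).
Premise 3 is O(pay_taxes → file_ledger); contrapositively O(~file_ledger → ~pay_taxes). Since O(~file_ledger) holds, K gives O(~pay_taxes).
Premise 4 does not contribute to this derivation.
Thus O(~pay_taxes), which is F(pay_taxes): pay_taxes is forbidden.

Forbidden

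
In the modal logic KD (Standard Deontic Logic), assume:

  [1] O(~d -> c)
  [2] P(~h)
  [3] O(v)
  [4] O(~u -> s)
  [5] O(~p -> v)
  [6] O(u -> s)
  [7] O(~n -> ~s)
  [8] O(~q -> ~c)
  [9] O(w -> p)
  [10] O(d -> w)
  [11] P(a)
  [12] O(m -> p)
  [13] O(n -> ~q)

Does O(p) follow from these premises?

Premises 6 and 4 are O(u -> s) and O(~u -> s); every ideal world satisfies u or ~u, so in either case s holds — hence O(s).
The contrapositive of premise 7 (O(~n -> ~s)) is O(s -> n), and O(s) is already established, so O(n).
From O(n) and premise 13, O(n -> ~q), we obtain O(~q).
Premise 8 is O(~q -> ~c); since O(~q), deontic closure gives O(~c).
The contrapositive of premise 1 (O(~d -> c)) is O(~c -> d), and O(~c) is already established, so O(d).
With premise 10, O(d -> w), the K-axiom yields O(w).
From O(w) and premise 9, O(w -> p), we obtain O(p).
Premises 2, 3, 5, 11, 12 do not contribute to this derivation.
So O(p) follows.

Yes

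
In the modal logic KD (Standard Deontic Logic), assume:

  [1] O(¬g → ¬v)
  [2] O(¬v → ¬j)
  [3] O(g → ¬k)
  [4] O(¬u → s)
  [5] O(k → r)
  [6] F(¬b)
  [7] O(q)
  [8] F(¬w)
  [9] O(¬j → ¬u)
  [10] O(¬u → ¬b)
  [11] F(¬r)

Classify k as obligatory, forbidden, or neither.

Premise 6 is F(¬b), i.e. O(b).
Premise 10, O(¬u → ¬b), contraposes to O(b → u); with O(b) we get O(u).
The contrapositive of premise 9 (O(¬j → ¬u)) is O(u → j), and O(u) is already established, so O(j).
The contrapositive of premise 2 (O(¬v → ¬j)) is O(j → v), and O(j) is already established, so O(v).
Premise 1, O(¬g → ¬v), contraposes to O(v → g); with O(v) we get O(g).
Premise 3 is O(g → ¬k); since O(g), deontic closure gives O(¬k).
Premises 4, 5, 7, 8, 11 do not contribute to this derivation.
Thus O(¬k), which is F(k): k is forbidden.

Forbidden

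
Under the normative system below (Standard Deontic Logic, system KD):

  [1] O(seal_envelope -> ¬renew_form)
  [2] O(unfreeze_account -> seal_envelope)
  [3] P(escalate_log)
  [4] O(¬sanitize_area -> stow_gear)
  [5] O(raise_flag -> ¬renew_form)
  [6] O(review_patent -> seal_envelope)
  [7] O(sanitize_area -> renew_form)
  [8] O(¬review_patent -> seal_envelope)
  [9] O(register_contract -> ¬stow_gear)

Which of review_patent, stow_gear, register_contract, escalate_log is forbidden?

register_contract

Premises 6 and 8 cover both cases: O(review_patent -> seal_envelope) and O(¬review_patent -> seal_envelope). Since review_patent ∨ ¬review_patent is a tautology, O(seal_envelope) follows.
Premise 1 is O(seal_envelope -> ¬renew_form); since O(seal_envelope), deontic closure gives O(¬renew_form).
Premise 7, O(sanitize_area -> renew_form), contraposes to O(¬renew_form -> ¬sanitize_area); with O(¬renew_form) we get O(¬sanitize_area).
Premise 4 is O(¬sanitize_area -> stow_gear); since O(¬sanitize_area), deontic closure gives O(stow_gear).
Premise 9, O(register_contract -> ¬stow_gear), contraposes to O(stow_gear -> ¬register_contract); with O(stow_gear) we get O(¬register_contract).
So O(¬register_contract) holds, i.e. register_contract is forbidden. None of the other listed options is forbidden under the premises.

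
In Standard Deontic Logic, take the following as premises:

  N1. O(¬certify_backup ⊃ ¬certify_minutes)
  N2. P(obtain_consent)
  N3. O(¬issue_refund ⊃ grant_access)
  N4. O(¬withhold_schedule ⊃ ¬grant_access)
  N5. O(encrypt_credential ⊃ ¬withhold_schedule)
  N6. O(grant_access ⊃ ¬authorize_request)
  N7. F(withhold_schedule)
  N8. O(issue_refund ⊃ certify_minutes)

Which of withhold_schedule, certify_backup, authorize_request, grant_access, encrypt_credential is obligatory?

Premise 7, F(withhold_schedule), is equivalent to O(¬withhold_schedule).
With premise 4, O(¬withhold_schedule ⊃ ¬grant_access), the K-axiom yields O(¬grant_access).
The contrapositive of premise 3 (O(¬issue_refund ⊃ grant_access)) is O(¬grant_access ⊃ issue_refund), and O(¬grant_access) is already established, so O(issue_refund).
With premise 8, O(issue_refund ⊃ certify_minutes), the K-axiom yields O(certify_minutes).
Premise 1, O(¬certify_backup ⊃ ¬certify_minutes), contraposes to O(certify_minutes ⊃ certify_backup); with O(certify_minutes) we get O(certify_backup).
So O(certify_backup) holds — certify_backup is obligatory. None of the other listed options is made obligatory by any chain of premises.

certify_backup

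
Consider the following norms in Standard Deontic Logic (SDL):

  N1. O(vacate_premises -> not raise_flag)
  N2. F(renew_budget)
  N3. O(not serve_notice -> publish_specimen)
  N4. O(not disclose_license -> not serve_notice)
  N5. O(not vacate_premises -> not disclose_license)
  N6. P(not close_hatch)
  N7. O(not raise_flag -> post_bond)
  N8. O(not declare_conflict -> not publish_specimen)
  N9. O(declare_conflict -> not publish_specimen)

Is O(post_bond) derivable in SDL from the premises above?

Premises 8 and 9 are O(not declare_conflict -> not publish_specimen) and O(declare_conflict -> not publish_specimen); every ideal world satisfies not declare_conflict or declare_conflict, so in either case not publish_specimen holds — hence O(not publish_specimen).
Premise 3, O(not serve_notice -> publish_specimen), contraposes to O(not publish_specimen -> serve_notice); with O(not publish_specimen) we get O(serve_notice).
The contrapositive of premise 4 (O(not disclose_license -> not serve_notice)) is O(serve_notice -> disclose_license), and O(serve_notice) is already established, so O(disclose_license).
Premise 5 is O(not vacate_premises -> not disclose_license); contrapositively O(disclose_license -> vacate_premises). Since O(disclose_license) holds, K gives O(vacate_premises).
Applying K to premise 1 (O(vacate_premises -> not raise_flag)) and O(vacate_premises) yields O(not raise_flag).
Applying K to premise 7 (O(not raise_flag -> post_bond)) and O(not raise_flag) yields O(post_bond).
Premises 2, 6 do not contribute to this derivation.
So O(post_bond) follows.

Yes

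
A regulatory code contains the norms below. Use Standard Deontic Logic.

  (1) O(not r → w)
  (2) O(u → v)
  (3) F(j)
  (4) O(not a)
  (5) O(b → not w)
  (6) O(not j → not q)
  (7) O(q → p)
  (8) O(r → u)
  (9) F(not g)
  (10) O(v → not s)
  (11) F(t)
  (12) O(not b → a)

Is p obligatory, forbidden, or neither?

Premise 7 is O(q → p), but O(q) is not derivable from the premises, so it does not yield O(p).
No premise or chain of K-axiom applications forces O(p), and none forces O(not p). So p is neither obligatory nor forbidden under these norms.

Neither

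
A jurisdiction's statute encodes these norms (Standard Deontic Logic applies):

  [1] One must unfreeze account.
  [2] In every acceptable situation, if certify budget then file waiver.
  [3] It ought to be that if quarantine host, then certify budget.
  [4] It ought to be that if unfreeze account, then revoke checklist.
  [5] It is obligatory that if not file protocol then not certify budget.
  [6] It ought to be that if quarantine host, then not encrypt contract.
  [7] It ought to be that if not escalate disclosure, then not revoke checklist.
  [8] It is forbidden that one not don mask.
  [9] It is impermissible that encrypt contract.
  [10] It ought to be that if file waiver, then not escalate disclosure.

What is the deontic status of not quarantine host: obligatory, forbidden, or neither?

Obligatory

Premise 1 states O(unfreeze_account) outright.
Premise 4 is O(unfreeze_account → revoke_checklist); since O(unfreeze_account), deontic closure gives O(revoke_checklist).
The contrapositive of premise 7 (O(¬escalate_disclosure → ¬revoke_checklist)) is O(revoke_checklist → escalate_disclosure), and O(revoke_checklist) is already established, so O(escalate_disclosure).
Premise 10, O(file_waiver → ¬escalate_disclosure), contraposes to O(escalate_disclosure → ¬file_waiver); with O(escalate_disclosure) we get O(¬file_waiver).
The contrapositive of premise 2 (O(certify_budget → file_waiver)) is O(¬file_waiver → ¬certify_budget), and O(¬file_waiver) is already established, so O(¬certify_budget).
Premise 3 is O(quarantine_host → certify_budget); contrapositively O(¬certify_budget → ¬quarantine_host). Since O(¬certify_budget) holds, K gives O(¬quarantine_host).
Premises 5, 6, 8, 9 do not contribute to this derivation.
Hence ¬quarantine_host is obligatory.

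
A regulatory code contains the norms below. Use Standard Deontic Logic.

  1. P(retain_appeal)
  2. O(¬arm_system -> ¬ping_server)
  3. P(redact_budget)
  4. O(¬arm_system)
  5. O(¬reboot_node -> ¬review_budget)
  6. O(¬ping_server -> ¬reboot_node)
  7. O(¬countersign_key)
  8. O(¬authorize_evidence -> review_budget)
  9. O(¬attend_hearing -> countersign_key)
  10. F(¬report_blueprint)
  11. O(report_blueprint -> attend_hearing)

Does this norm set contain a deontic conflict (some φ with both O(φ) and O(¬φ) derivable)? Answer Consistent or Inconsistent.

Premise 9 is O(¬attend_hearing -> countersign_key), but O(¬attend_hearing) is not derivable from the premises, so it does not yield O(countersign_key).
So O(countersign_key) is not derivable, and the apparent clash with O(¬countersign_key) does not arise.
A world satisfying every obligation exists (e.g. arm_system=false, attend_hearing=true, authorize_evidence=true, countersign_key=false, ping_server=false, reboot_node=false, redact_budget=false, report_blueprint=true, retain_appeal=false, review_budget=false); no atom is both obligatory and forbidden, so the set is consistent.

Consistent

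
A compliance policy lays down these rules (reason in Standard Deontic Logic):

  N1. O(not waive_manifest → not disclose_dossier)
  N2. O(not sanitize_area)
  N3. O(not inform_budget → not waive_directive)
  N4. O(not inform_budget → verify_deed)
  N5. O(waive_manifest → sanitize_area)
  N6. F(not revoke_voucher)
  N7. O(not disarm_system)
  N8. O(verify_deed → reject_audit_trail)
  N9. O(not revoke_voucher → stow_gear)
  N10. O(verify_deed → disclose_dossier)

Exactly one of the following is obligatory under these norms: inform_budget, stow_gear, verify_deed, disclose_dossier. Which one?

From premise 2 we have O(not sanitize_area).
Premise 5 is O(waive_manifest → sanitize_area); contrapositively O(not sanitize_area → not waive_manifest). Since O(not sanitize_area) holds, K gives O(not waive_manifest).
Applying K to premise 1 (O(not waive_manifest → not disclose_dossier)) and O(not waive_manifest) yields O(not disclose_dossier).
Premise 10, O(verify_deed → disclose_dossier), contraposes to O(not disclose_dossier → not verify_deed); with O(not disclose_dossier) we get O(not verify_deed).
Premise 4, O(not inform_budget → verify_deed), contraposes to O(not verify_deed → inform_budget); with O(not verify_deed) we get O(inform_budget).
So O(inform_budget) holds — inform_budget is obligatory. None of the other listed options is made obligatory by any chain of premises.

inform_budget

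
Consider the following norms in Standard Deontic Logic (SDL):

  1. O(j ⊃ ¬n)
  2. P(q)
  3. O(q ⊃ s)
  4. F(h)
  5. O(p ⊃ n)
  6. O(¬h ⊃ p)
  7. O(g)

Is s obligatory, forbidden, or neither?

Neither

Premise 3 is O(q ⊃ s), but O(q) is not derivable from the premises (the permission P(q) asserts only ¬O(¬q), not O(q)), so it does not yield O(s).
No premise or chain of K-axiom applications forces O(s), and none forces O(¬s). So s is neither obligatory nor forbidden under these norms.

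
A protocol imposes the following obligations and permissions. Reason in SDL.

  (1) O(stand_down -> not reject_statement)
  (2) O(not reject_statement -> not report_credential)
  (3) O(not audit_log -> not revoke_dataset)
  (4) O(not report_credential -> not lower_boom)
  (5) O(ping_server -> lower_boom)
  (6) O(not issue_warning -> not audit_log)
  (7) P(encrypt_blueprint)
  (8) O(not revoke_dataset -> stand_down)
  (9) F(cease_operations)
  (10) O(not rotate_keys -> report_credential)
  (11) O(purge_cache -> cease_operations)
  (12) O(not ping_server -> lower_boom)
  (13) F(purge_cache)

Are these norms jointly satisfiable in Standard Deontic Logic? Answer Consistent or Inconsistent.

Premise 11 is O(purge_cache -> cease_operations), but O(purge_cache) is not derivable from the premises, so it does not yield O(cease_operations).
So O(cease_operations) is not derivable, and the apparent clash with O(not cease_operations) does not arise.
A world satisfying every obligation exists (e.g. audit_log=true, cease_operations=false, encrypt_blueprint=false, issue_warning=true, lower_boom=true, ping_server=false, purge_cache=false, reject_statement=true, report_credential=true, revoke_dataset=true, rotate_keys=false, stand_down=false); no atom is both obligatory and forbidden, so the set is consistent.

Consistent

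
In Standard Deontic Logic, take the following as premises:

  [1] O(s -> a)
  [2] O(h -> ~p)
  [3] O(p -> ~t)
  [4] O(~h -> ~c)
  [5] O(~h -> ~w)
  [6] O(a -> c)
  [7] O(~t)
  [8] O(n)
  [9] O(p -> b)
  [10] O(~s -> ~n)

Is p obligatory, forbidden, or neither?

Premise 8 states O(n) outright.
Premise 10 is O(~s -> ~n); contrapositively O(n -> s). Since O(n) holds, K gives O(s).
With premise 1, O(s -> a), the K-axiom yields O(a).
Applying K to premise 6 (O(a -> c)) and O(a) yields O(c).
Premise 4 is O(~h -> ~c); contrapositively O(c -> h). Since O(c) holds, K gives O(h).
Applying K to premise 2 (O(h -> ~p)) and O(h) yields O(~p).
Premises 3, 5, 7, 9 do not contribute to this derivation.
Thus O(~p), which is F(p): p is forbidden.

Forbidden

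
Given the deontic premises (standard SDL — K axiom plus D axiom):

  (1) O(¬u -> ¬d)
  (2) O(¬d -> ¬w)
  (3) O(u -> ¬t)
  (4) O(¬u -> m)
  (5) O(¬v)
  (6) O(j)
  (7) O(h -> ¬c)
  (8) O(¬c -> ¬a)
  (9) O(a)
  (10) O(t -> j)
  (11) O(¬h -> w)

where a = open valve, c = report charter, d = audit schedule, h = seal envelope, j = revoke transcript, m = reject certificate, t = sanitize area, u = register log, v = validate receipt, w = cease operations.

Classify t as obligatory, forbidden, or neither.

Forbidden

From premise 9 we have O(a).
The contrapositive of premise 8 (O(¬c -> ¬a)) is O(a -> c), and O(a) is already established, so O(c).
Premise 7 is O(h -> ¬c); contrapositively O(c -> ¬h). Since O(c) holds, K gives O(¬h).
From O(¬h) and premise 11, O(¬h -> w), we obtain O(w).
Premise 2, O(¬d -> ¬w), contraposes to O(w -> d); with O(w) we get O(d).
The contrapositive of premise 1 (O(¬u -> ¬d)) is O(d -> u), and O(d) is already established, so O(u).
From O(u) and premise 3, O(u -> ¬t), we obtain O(¬t).
Premises 4, 5, 6, 10 do not contribute to this derivation.
Thus O(¬t), which is F(t): t is forbidden.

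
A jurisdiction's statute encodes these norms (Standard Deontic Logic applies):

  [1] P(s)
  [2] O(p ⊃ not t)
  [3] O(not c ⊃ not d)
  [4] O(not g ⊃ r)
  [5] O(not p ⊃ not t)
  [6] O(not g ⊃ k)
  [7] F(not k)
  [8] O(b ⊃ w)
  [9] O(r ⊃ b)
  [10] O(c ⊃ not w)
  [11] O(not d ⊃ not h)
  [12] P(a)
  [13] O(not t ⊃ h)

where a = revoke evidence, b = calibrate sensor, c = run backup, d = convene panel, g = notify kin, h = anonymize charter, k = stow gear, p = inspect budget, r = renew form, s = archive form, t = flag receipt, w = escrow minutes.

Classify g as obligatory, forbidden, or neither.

Premises 5 and 2 are O(not p ⊃ not t) and O(p ⊃ not t); every ideal world satisfies not p or p, so in either case not t holds — hence O(not t).
From O(not t) and premise 13, O(not t ⊃ h), we obtain O(h).
The contrapositive of premise 11 (O(not d ⊃ not h)) is O(h ⊃ d), and O(h) is already established, so O(d).
Premise 3 is O(not c ⊃ not d); contrapositively O(d ⊃ c). Since O(d) holds, K gives O(c).
With premise 10, O(c ⊃ not w), the K-axiom yields O(not w).
The contrapositive of premise 8 (O(b ⊃ w)) is O(not w ⊃ not b), and O(not w) is already established, so O(not b).
The contrapositive of premise 9 (O(r ⊃ b)) is O(not b ⊃ not r), and O(not b) is already established, so O(not r).
The contrapositive of premise 4 (O(not g ⊃ r)) is O(not r ⊃ g), and O(not r) is already established, so O(g).
Premises 1, 6, 7, 12 do not contribute to this derivation.
Hence g is obligatory.

Obligatory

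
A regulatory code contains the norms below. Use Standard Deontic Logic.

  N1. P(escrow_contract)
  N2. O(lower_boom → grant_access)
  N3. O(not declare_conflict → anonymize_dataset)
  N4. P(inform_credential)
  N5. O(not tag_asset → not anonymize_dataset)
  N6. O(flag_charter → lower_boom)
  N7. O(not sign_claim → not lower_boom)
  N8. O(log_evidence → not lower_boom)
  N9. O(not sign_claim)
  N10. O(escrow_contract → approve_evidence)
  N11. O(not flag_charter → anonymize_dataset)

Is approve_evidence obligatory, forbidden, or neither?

Neither

Premise 10 is O(escrow_contract → approve_evidence), but O(escrow_contract) is not derivable from the premises (the permission P(escrow_contract) asserts only not O(not escrow_contract), not O(escrow_contract)), so it does not yield O(approve_evidence).
No premise or chain of K-axiom applications forces O(approve_evidence), and none forces O(not approve_evidence). So approve_evidence is neither obligatory nor forbidden under these norms.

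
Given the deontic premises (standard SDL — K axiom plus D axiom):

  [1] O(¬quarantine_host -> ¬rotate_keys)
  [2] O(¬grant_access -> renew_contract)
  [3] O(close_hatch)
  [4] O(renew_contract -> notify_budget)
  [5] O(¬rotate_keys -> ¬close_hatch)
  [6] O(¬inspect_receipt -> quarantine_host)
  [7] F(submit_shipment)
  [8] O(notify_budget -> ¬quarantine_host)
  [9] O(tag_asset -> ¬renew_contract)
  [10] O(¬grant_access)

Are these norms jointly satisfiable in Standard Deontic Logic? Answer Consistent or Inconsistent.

Inconsistent

Premise 3 gives O(close_hatch).
Premise 5 is O(¬rotate_keys -> ¬close_hatch); contrapositively O(close_hatch -> rotate_keys). Since O(close_hatch) holds, K gives O(rotate_keys).
The contrapositive of premise 1 (O(¬quarantine_host -> ¬rotate_keys)) is O(rotate_keys -> quarantine_host), and O(rotate_keys) is already established, so O(quarantine_host).
Premise 8 is O(notify_budget -> ¬quarantine_host); contrapositively O(quarantine_host -> ¬notify_budget). Since O(quarantine_host) holds, K gives O(¬notify_budget).
Premise 4, O(renew_contract -> notify_budget), contraposes to O(¬notify_budget -> ¬renew_contract); with O(¬notify_budget) we get O(¬renew_contract).
Premise 2 is O(¬grant_access -> renew_contract); contrapositively O(¬renew_contract -> grant_access). Since O(¬renew_contract) holds, K gives O(grant_access).
However, premise 10 gives O(¬grant_access).
We now have both O(grant_access) and O(¬grant_access) — grant_access is simultaneously obligatory and forbidden, violating the D-axiom.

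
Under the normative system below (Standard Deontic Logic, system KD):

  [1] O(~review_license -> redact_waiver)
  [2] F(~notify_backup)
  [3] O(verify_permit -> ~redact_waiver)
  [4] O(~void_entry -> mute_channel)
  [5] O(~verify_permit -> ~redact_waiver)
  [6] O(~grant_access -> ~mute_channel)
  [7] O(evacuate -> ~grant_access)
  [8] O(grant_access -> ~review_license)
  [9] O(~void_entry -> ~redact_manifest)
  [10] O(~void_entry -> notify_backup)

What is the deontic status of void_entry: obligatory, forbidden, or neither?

Premises 3 and 5 cover both cases: O(verify_permit -> ~redact_waiver) and O(~verify_permit -> ~redact_waiver). Since verify_permit ∨ ~verify_permit is a tautology, O(~redact_waiver) follows.
Premise 1 is O(~review_license -> redact_waiver); contrapositively O(~redact_waiver -> review_license). Since O(~redact_waiver) holds, K gives O(review_license).
Premise 8 is O(grant_access -> ~review_license); contrapositively O(review_license -> ~grant_access). Since O(review_license) holds, K gives O(~grant_access).
Applying K to premise 6 (O(~grant_access -> ~mute_channel)) and O(~grant_access) yields O(~mute_channel).
The contrapositive of premise 4 (O(~void_entry -> mute_channel)) is O(~mute_channel -> void_entry), and O(~mute_channel) is already established, so O(void_entry).
Premises 2, 7, 9, 10 do not contribute to this derivation.
Hence void_entry is obligatory.

Obligatory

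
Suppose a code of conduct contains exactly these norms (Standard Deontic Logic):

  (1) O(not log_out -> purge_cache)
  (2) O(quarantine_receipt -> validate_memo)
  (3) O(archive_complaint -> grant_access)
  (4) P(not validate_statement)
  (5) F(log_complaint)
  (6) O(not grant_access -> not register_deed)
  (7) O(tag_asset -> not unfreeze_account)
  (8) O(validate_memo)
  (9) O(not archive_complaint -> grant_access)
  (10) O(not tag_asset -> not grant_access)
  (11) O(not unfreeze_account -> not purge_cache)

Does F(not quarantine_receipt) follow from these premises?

No

Premise 2 is O(quarantine_receipt -> validate_memo); even if O(validate_memo) held, inferring O(quarantine_receipt) would be affirming the consequent — invalid.
No other premise forces O(quarantine_receipt). An ideal world satisfying every premise can still have not quarantine_receipt true, so F(not quarantine_receipt) is not derivable.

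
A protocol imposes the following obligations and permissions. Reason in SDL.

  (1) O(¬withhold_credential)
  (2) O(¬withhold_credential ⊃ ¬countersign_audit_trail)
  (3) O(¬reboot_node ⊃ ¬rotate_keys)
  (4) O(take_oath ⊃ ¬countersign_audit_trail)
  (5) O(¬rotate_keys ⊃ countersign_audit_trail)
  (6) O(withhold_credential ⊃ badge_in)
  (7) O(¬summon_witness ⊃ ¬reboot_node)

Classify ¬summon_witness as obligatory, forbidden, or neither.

Premise 1 gives O(¬withhold_credential).
With premise 2, O(¬withhold_credential ⊃ ¬countersign_audit_trail), the K-axiom yields O(¬countersign_audit_trail).
Premise 5 is O(¬rotate_keys ⊃ countersign_audit_trail); contrapositively O(¬countersign_audit_trail ⊃ rotate_keys). Since O(¬countersign_audit_trail) holds, K gives O(rotate_keys).
Premise 3 is O(¬reboot_node ⊃ ¬rotate_keys); contrapositively O(rotate_keys ⊃ reboot_node). Since O(rotate_keys) holds, K gives O(reboot_node).
Premise 7 is O(¬summon_witness ⊃ ¬reboot_node); contrapositively O(reboot_node ⊃ summon_witness). Since O(reboot_node) holds, K gives O(summon_witness).
Premises 4, 6 do not contribute to this derivation.
Thus O(summon_witness), which is F(¬summon_witness): ¬summon_witness is forbidden.

Forbidden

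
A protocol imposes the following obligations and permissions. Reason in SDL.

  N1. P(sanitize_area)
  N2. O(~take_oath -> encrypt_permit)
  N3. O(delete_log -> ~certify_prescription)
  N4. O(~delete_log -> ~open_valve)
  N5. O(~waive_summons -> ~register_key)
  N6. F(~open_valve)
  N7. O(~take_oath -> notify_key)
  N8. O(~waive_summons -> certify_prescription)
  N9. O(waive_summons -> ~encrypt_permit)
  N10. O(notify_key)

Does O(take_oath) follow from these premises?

Yes

Premise 6 is F(~open_valve), i.e. O(open_valve).
The contrapositive of premise 4 (O(~delete_log -> ~open_valve)) is O(open_valve -> delete_log), and O(open_valve) is already established, so O(delete_log).
Applying K to premise 3 (O(delete_log -> ~certify_prescription)) and O(delete_log) yields O(~certify_prescription).
Premise 8, O(~waive_summons -> certify_prescription), contraposes to O(~certify_prescription -> waive_summons); with O(~certify_prescription) we get O(waive_summons).
Applying K to premise 9 (O(waive_summons -> ~encrypt_permit)) and O(waive_summons) yields O(~encrypt_permit).
Premise 2, O(~take_oath -> encrypt_permit), contraposes to O(~encrypt_permit -> take_oath); with O(~encrypt_permit) we get O(take_oath).
Premises 1, 5, 7, 10 do not contribute to this derivation.
So O(take_oath) follows.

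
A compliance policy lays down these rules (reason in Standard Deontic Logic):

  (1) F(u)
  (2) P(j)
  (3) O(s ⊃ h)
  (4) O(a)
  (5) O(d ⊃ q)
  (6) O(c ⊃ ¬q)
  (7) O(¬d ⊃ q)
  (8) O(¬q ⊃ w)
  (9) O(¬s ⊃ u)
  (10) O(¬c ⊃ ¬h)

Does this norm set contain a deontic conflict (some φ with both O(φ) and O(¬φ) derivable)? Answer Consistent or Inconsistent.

Inconsistent

By case analysis on d: premise 5 gives O(d ⊃ q) and premise 7 gives O(¬d ⊃ q), so O(q) either way.
The contrapositive of premise 6 (O(c ⊃ ¬q)) is O(q ⊃ ¬c), and O(q) is already established, so O(¬c).
With premise 10, O(¬c ⊃ ¬h), the K-axiom yields O(¬h).
The contrapositive of premise 3 (O(s ⊃ h)) is O(¬h ⊃ ¬s), and O(¬h) is already established, so O(¬s).
From O(¬s) and premise 9, O(¬s ⊃ u), we obtain O(u).
But premise 1, F(u), means O(¬u).
We now have both O(u) and O(¬u) — u is simultaneously obligatory and forbidden, violating the D-axiom.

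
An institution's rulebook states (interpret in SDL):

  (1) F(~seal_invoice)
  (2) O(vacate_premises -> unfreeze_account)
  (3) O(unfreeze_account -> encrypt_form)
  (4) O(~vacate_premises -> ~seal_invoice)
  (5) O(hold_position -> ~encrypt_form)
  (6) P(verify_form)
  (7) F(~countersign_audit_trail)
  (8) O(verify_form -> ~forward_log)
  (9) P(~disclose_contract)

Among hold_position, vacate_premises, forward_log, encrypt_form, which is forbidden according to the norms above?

hold_position

Premise 1 is F(~seal_invoice), i.e. O(seal_invoice).
Premise 4 is O(~vacate_premises -> ~seal_invoice); contrapositively O(seal_invoice -> vacate_premises). Since O(seal_invoice) holds, K gives O(vacate_premises).
Premise 2 is O(vacate_premises -> unfreeze_account); since O(vacate_premises), deontic closure gives O(unfreeze_account).
Premise 3 is O(unfreeze_account -> encrypt_form); since O(unfreeze_account), deontic closure gives O(encrypt_form).
Premise 5, O(hold_position -> ~encrypt_form), contraposes to O(encrypt_form -> ~hold_position); with O(encrypt_form) we get O(~hold_position).
So O(~hold_position) holds, i.e. hold_position is forbidden. None of the other listed options is forbidden under the premises.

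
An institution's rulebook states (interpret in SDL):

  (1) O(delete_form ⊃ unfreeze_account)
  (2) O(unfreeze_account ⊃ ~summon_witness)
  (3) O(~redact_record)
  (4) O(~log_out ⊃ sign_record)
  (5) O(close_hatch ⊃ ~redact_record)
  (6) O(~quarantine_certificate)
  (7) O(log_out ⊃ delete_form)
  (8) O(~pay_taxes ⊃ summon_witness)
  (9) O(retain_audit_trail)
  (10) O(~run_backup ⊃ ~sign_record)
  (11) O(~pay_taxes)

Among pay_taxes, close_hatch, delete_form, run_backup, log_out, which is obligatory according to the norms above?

run_backup

Premise 11 gives O(~pay_taxes).
Applying K to premise 8 (O(~pay_taxes ⊃ summon_witness)) and O(~pay_taxes) yields O(summon_witness).
Premise 2 is O(unfreeze_account ⊃ ~summon_witness); contrapositively O(summon_witness ⊃ ~unfreeze_account). Since O(summon_witness) holds, K gives O(~unfreeze_account).
Premise 1, O(delete_form ⊃ unfreeze_account), contraposes to O(~unfreeze_account ⊃ ~delete_form); with O(~unfreeze_account) we get O(~delete_form).
The contrapositive of premise 7 (O(log_out ⊃ delete_form)) is O(~delete_form ⊃ ~log_out), and O(~delete_form) is already established, so O(~log_out).
Applying K to premise 4 (O(~log_out ⊃ sign_record)) and O(~log_out) yields O(sign_record).
The contrapositive of premise 10 (O(~run_backup ⊃ ~sign_record)) is O(sign_record ⊃ run_backup), and O(sign_record) is already established, so O(run_backup).
So O(run_backup) holds — run_backup is obligatory. None of the other listed options is made obligatory by any chain of premises.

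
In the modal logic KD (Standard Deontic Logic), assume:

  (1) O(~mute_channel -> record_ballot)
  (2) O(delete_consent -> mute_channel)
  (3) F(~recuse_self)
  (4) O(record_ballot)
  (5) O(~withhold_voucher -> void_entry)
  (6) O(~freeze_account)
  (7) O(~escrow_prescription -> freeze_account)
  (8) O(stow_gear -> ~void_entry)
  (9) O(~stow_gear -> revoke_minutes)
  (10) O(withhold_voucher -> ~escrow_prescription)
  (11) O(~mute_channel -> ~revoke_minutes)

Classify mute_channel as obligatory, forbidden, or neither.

From premise 6 we have O(~freeze_account).
Premise 7 is O(~escrow_prescription -> freeze_account); contrapositively O(~freeze_account -> escrow_prescription). Since O(~freeze_account) holds, K gives O(escrow_prescription).
The contrapositive of premise 10 (O(withhold_voucher -> ~escrow_prescription)) is O(escrow_prescription -> ~withhold_voucher), and O(escrow_prescription) is already established, so O(~withhold_voucher).
With premise 5, O(~withhold_voucher -> void_entry), the K-axiom yields O(void_entry).
Premise 8, O(stow_gear -> ~void_entry), contraposes to O(void_entry -> ~stow_gear); with O(void_entry) we get O(~stow_gear).
From O(~stow_gear) and premise 9, O(~stow_gear -> revoke_minutes), we obtain O(revoke_minutes).
Premise 11 is O(~mute_channel -> ~revoke_minutes); contrapositively O(revoke_minutes -> mute_channel). Since O(revoke_minutes) holds, K gives O(mute_channel).
Premises 1, 2, 3, 4 do not contribute to this derivation.
Hence mute_channel is obligatory.

Obligatory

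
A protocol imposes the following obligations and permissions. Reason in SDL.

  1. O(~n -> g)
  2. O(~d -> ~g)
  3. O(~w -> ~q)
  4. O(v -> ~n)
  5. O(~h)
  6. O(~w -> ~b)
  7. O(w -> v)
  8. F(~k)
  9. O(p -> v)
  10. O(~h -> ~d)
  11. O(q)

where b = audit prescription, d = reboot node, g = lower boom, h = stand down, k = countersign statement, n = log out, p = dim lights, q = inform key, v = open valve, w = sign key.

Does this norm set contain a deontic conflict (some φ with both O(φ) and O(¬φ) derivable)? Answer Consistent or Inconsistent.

Premise 11 states O(q) outright.
The contrapositive of premise 3 (O(~w -> ~q)) is O(q -> w), and O(q) is already established, so O(w).
Premise 7 is O(w -> v); since O(w), deontic closure gives O(v).
Applying K to premise 4 (O(v -> ~n)) and O(v) yields O(~n).
From O(~n) and premise 1, O(~n -> g), we obtain O(g).
Premise 2 is O(~d -> ~g); contrapositively O(g -> d). Since O(g) holds, K gives O(d).
The contrapositive of premise 10 (O(~h -> ~d)) is O(d -> h), and O(d) is already established, so O(h).
However, premise 5 gives O(~h).
We now have both O(h) and O(~h) — h is simultaneously obligatory and forbidden, violating the D-axiom.

Inconsistent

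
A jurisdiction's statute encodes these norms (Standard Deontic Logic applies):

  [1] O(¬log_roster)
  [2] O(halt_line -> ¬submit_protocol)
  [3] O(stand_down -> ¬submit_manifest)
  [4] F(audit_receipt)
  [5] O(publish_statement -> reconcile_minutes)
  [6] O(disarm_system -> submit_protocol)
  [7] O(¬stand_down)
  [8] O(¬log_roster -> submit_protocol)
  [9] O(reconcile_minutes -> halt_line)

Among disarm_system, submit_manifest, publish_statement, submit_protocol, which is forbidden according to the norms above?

Premise 1 gives O(¬log_roster).
Applying K to premise 8 (O(¬log_roster -> submit_protocol)) and O(¬log_roster) yields O(submit_protocol).
Premise 2, O(halt_line -> ¬submit_protocol), contraposes to O(submit_protocol -> ¬halt_line); with O(submit_protocol) we get O(¬halt_line).
The contrapositive of premise 9 (O(reconcile_minutes -> halt_line)) is O(¬halt_line -> ¬reconcile_minutes), and O(¬halt_line) is already established, so O(¬reconcile_minutes).
Premise 5 is O(publish_statement -> reconcile_minutes); contrapositively O(¬reconcile_minutes -> ¬publish_statement). Since O(¬reconcile_minutes) holds, K gives O(¬publish_statement).
So O(¬publish_statement) holds, i.e. publish_statement is forbidden. None of the other listed options is forbidden under the premises.

publish_statement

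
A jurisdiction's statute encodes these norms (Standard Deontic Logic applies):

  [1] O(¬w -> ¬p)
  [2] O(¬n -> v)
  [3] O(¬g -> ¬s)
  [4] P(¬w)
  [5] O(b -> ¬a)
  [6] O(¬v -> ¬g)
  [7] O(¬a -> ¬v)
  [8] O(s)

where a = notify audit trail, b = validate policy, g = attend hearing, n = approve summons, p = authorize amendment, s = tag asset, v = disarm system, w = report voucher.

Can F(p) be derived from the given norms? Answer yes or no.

Premise 1 is O(¬w -> ¬p), but O(¬w) is not derivable from the premises (the permission P(¬w) asserts only ¬O(w), not O(¬w)), so it does not yield O(¬p).
No other premise forces O(¬p). An ideal world satisfying every premise can still have p true, so F(p) is not derivable.

No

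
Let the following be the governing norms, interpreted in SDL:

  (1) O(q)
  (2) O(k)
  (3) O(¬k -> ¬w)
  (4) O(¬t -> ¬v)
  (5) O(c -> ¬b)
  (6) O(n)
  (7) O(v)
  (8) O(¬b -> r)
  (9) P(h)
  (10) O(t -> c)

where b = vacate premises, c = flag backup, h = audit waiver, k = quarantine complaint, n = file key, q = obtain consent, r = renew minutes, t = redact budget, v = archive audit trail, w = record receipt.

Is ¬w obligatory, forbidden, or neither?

Premise 3 is O(¬k -> ¬w), but O(¬k) is not derivable from the premises, so it does not yield O(¬w).
No premise or chain of K-axiom applications forces O(¬w), and none forces O(w). So ¬w is neither obligatory nor forbidden under these norms.

Neither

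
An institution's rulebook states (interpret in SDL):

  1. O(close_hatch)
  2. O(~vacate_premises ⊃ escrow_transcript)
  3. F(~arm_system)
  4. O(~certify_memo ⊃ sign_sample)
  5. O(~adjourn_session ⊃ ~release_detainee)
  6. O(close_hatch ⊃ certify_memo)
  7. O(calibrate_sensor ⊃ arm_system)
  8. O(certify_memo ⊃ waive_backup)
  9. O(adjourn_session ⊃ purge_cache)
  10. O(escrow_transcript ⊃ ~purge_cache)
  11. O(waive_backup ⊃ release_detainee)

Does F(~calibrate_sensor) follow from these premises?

Premise 7 is O(calibrate_sensor ⊃ arm_system); even if O(arm_system) held, inferring O(calibrate_sensor) would be affirming the consequent — invalid.
No other premise forces O(calibrate_sensor). An ideal world satisfying every premise can still have ~calibrate_sensor true, so F(~calibrate_sensor) is not derivable.

No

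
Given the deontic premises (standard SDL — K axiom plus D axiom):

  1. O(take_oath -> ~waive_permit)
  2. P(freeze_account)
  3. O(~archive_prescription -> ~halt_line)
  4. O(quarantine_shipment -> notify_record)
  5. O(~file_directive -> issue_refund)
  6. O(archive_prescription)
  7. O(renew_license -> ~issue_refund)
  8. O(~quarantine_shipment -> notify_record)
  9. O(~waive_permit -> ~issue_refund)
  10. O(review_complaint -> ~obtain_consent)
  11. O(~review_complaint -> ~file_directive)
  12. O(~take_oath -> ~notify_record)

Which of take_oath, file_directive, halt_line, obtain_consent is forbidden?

Premises 8 and 4 cover both cases: O(~quarantine_shipment -> notify_record) and O(quarantine_shipment -> notify_record). Since ~quarantine_shipment ∨ quarantine_shipment is a tautology, O(notify_record) follows.
The contrapositive of premise 12 (O(~take_oath -> ~notify_record)) is O(notify_record -> take_oath), and O(notify_record) is already established, so O(take_oath).
With premise 1, O(take_oath -> ~waive_permit), the K-axiom yields O(~waive_permit).
With premise 9, O(~waive_permit -> ~issue_refund), the K-axiom yields O(~issue_refund).
Premise 5 is O(~file_directive -> issue_refund); contrapositively O(~issue_refund -> file_directive). Since O(~issue_refund) holds, K gives O(file_directive).
Premise 11 is O(~review_complaint -> ~file_directive); contrapositively O(file_directive -> review_complaint). Since O(file_directive) holds, K gives O(review_complaint).
From O(review_complaint) and premise 10, O(review_complaint -> ~obtain_consent), we obtain O(~obtain_consent).
So O(~obtain_consent) holds, i.e. obtain_consent is forbidden. None of the other listed options is forbidden under the premises.

obtain_consent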